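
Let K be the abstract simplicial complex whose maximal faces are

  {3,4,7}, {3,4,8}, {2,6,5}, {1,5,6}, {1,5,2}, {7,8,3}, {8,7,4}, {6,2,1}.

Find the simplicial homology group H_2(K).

Fix the vertex order 1 < 2 < 3 < 4 < 5 < 6 < 7 < 8 and write every simplex with vertices in increasing order. Then dim K = 2 and the simplices of K are:

  0-simplices (8): [1], [2], [3], [4], [5], [6], [7], [8]
  1-simplices (12): [1,2], [1,5], [1,6], [2,5], [2,6], [3,4], [3,7], [3,8], [4,7], [4,8], [5,6], [7,8]
  2-simplices (8): [1,2,5], [1,2,6], [1,5,6], [2,5,6], [3,4,7], [3,4,8], [3,7,8], [4,7,8]

so the chain groups are C_0 ≅ Z^8, C_1 ≅ Z^12, C_2 ≅ Z^8.

Boundary ∂_1: C_1 → C_0 maps an edge to its endpoints' difference, ∂[p,q] = q − p. For instance
  ∂[4,8] = [8] − [4].
The resulting 8×12 matrix has rank 6, and its Smith normal form has invariant factors (1,1,1,1,1,1).

Boundary ∂_2: C_2 → C_1 sends each 2-simplex [p,q,r] to [q,r] − [p,r] + [p,q]. For instance
  ∂[3,4,8] = [4,8] − [3,8] + [3,4],
  ∂[3,4,7] = [4,7] − [3,7] + [3,4].
The resulting 12×8 matrix has rank 6, and its Smith normal form has invariant factors (1,1,1,1,1,1).

Reading off H_k = ker ∂_k / im ∂_{k+1}:

  H_2: rank ker ∂_2 − rank ∂_3 = (8 − 6) − 0 = 2, and there is no ∂_3, so H_2 = Z^2.

H_2 ≅ Z^2.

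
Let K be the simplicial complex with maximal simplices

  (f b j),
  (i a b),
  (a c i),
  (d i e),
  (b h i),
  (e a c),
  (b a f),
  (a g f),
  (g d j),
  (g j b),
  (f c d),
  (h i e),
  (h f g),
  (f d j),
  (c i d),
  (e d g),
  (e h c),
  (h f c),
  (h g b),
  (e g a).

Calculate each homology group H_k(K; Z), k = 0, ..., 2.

H_0 = Z,  H_1 = Z ⊕ Z/2,  H_2 = 0.

We work with the vertex ordering a < b < c < d < e < f < g < h < i < j. The simplices of K, each written with vertices in increasing order, are:

  0-simplices (10): a, b, c, d, e, f, g, h, i, j
  1-simplices (30): ab, ac, ae, af, ag, ai, bf, bg, bh, bi, bj, cd, ce, cf, ch, ci, de, df, dg, di, dj, eg, eh, ei, fg, fh, fj, gh, gj, hi
  2-simplices (20): abf, abi, ace, aci, aeg, afg, bfj, bgh, bgj, bhi, cdf, cdi, ceh, cfh, deg, dei, dfj, dgj, ehi, fgh

Hence C_0 ≅ Z^10, C_1 ≅ Z^30, C_2 ≅ Z^20.

Boundary ∂_1: C_1 → C_0 sends each edge [p,q] (with p < q) to q − p.
As a 10×30 matrix over Z this has rank 9, with invariant factors (1,1,1,1,1,1,1,1,1).

Boundary ∂_2: C_2 → C_1 sends each 2-simplex [p,q,r] to [q,r] − [p,r] + [p,q]. For instance
  ∂ceh = eh − ch + ce,
  ∂cdf = df − cf + cd.
As a 30×20 matrix over Z this has rank 20, with invariant factors (1,1,1,1,1,1,1,1,1,1,1,1,1,1,1,1,1,1,1,2).

Computing H_k = (kernel of ∂_k) / (image of ∂_{k+1}):

  H_0: rank C_0 − rank ∂_1 = 10 − 9 = 1, and the invariant factors of ∂_1 are all 1, so H_0 ≅ Z.
  H_1: rank ker ∂_1 − rank ∂_2 = (30 − 9) − 20 = 1, and ∂_2 has invariant factor 2 > 1, so H_1 ≅ Z ⊕ Z/2.
  H_2: rank ker ∂_2 − rank ∂_3 = (20 − 20) − 0 = 0, and there is no ∂_3, so H_2 ≅ 0.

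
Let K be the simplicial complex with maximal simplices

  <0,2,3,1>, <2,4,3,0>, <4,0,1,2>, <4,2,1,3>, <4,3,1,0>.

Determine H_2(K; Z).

Fix the vertex order 0 < 1 < 2 < 3 < 4 and write every simplex with vertices in increasing order. Then dim K = 3 and the simplices of K are:

  0-simplices (5): [0], [1], [2], [3], [4]
  1-simplices (10): [0,1], [0,2], [0,3], [0,4], [1,2], [1,3], [1,4], [2,3], [2,4], [3,4]
  2-simplices (10): [0,1,2], [0,1,3], [0,1,4], [0,2,3], [0,2,4], [0,3,4], [1,2,3], [1,2,4], [1,3,4], [2,3,4]
  3-simplices (5): [0,1,2,3], [0,1,2,4], [0,1,3,4], [0,2,3,4], [1,2,3,4]

giving chain groups C_0 ≅ Z^5, C_1 ≅ Z^10, C_2 ≅ Z^10, C_3 ≅ Z^5.

∂_1: C_1 → C_0 sends each edge [p,q] (with p < q) to q − p. For instance
  ∂[2,4] = [4] − [2].
As a 5×10 matrix over Z this has rank 4, with invariant factors (1,1,1,1).

The boundary map ∂_2: C_2 → C_1 acts by ∂[p,q,r] = [q,r] − [p,r] + [p,q]. For instance
  ∂[1,2,3] = [2,3] − [1,3] + [1,2],
  ∂[0,1,2] = [1,2] − [0,2] + [0,1].
The resulting 10×10 matrix has rank 6, and its Smith normal form has invariant factors (1,1,1,1,1,1).

The boundary map ∂_3: C_3 → C_2 sends each 3-simplex σ to the alternating sum Σ_i (−1)^i (σ with its i-th vertex removed). For instance
  ∂[0,1,3,4] = [1,3,4] − [0,3,4] + [0,1,4] − [0,1,3],
  ∂[0,1,2,3] = [1,2,3] − [0,2,3] + [0,1,3] − [0,1,2].
The resulting 10×5 matrix has rank 4, and its Smith normal form has invariant factors (1,1,1,1).

Now H_k = ker ∂_k / im ∂_{k+1}, so:

  H_2: rank ker ∂_2 − rank ∂_3 = (10 − 6) − 4 = 0, and the invariant factors of ∂_3 are all 1, so H_2 ≅ 0.

H_2 = 0.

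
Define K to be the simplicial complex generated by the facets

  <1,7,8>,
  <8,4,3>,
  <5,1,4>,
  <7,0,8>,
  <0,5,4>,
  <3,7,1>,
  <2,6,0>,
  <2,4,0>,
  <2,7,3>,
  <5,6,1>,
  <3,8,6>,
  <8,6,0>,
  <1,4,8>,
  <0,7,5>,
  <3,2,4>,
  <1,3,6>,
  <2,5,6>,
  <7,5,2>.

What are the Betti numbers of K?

Order the vertices as 0 < 1 < 2 < 3 < 4 < 5 < 6 < 7 < 8. Listing each simplex with vertices in this order, K has dimension 2 with simplices:

  0-simplices (9): [0], [1], [2], [3], [4], [5], [6], [7], [8]
  1-simplices (27): (27 of them)
  2-simplices (18): [0,2,4], [0,2,6], [0,4,5], [0,5,7], [0,6,8], [0,7,8], [1,3,6], [1,3,7], [1,4,5], [1,4,8], [1,5,6], [1,7,8], [2,3,4], [2,3,7], [2,5,6], [2,5,7], [3,4,8], [3,6,8]

so the chain groups are C_0 ≅ Z^9, C_1 ≅ Z^27, C_2 ≅ Z^18.

The boundary map ∂_1: C_1 → C_0 is given by ∂[p,q] = [q] − [p]. For instance
  ∂[7,8] = [8] − [7].
This gives a 9×27 integer matrix of rank 8; reducing to Smith normal form yields diagonal entries (1,1,1,1,1,1,1,1).

Boundary ∂_2: C_2 → C_1 acts by ∂[p,q,r] = [q,r] − [p,r] + [p,q]. For instance
  ∂[1,4,8] = [4,8] − [1,8] + [1,4],
  ∂[1,7,8] = [7,8] − [1,8] + [1,7].
The 27×18 boundary matrix has rank 18 and Smith normal form diag(1,1,1,1,1,1,1,1,1,1,1,1,1,1,1,1,1,2).

From H_k ≅ ker(∂_k) / im(∂_{k+1}) we obtain:

  H_0: rank C_0 − rank ∂_1 = 9 − 8 = 1, and the invariant factors of ∂_1 are all 1, so H_0 = Z.
  H_1: rank ker ∂_1 − rank ∂_2 = (27 − 8) − 18 = 1, and ∂_2 has invariant factor 2 > 1, so H_1 = Z ⊕ Z/2Z.
  H_2: rank ker ∂_2 − rank ∂_3 = (18 − 18) − 0 = 0, and there is no ∂_3, so H_2 = 0.

Hence the Betti numbers are b_0 = 1, b_1 = 1, b_2 = 0.

b_0 = 1, b_1 = 1, b_2 = 0.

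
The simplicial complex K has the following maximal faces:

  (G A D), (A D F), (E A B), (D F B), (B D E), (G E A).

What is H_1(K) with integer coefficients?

Fix the vertex order A < B < D < E < F < G and write every simplex with vertices in increasing order. Then dim K = 2 and the simplices of K are:

  0-simplices (6): A, B, D, E, F, G
  1-simplices (12): AB, AD, AE, AF, AG, BD, BE, BF, DE, DF, DG, EG
  2-simplices (6): ABE, ADF, ADG, AEG, BDE, BDF

giving chain groups C_0 ≅ Z^6, C_1 ≅ Z^12, C_2 ≅ Z^6.

∂_1: C_1 → C_0 maps an edge to its endpoints' difference, ∂[p,q] = q − p. For instance
  ∂AG = G − A.
As a 6×12 matrix over Z this has rank 5, with invariant factors (1,1,1,1,1).

Boundary ∂_2: C_2 → C_1 maps a triangle to the signed sum of its edges. For instance
  ∂BDF = DF − BF + BD,
  ∂AEG = EG − AG + AE.
This gives a 12×6 integer matrix of rank 6; reducing to Smith normal form yields diagonal entries (1,1,1,1,1,1).

From H_k ≅ ker(∂_k) / im(∂_{k+1}) we obtain:

  H_1: rank ker ∂_1 − rank ∂_2 = (12 − 5) − 6 = 1, and the invariant factors of ∂_2 are all 1, so H_1 ≅ Z.

H_1 ≅ Z.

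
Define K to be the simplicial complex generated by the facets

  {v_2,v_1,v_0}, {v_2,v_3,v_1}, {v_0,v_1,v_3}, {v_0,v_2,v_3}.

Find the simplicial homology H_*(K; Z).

We work with the vertex ordering v_0 < v_1 < v_2 < v_3. The simplices of K, each written with vertices in increasing order, are:

  0-simplices (4): [v_0], [v_1], [v_2], [v_3]
  1-simplices (6): [v_0,v_1], [v_0,v_2], [v_0,v_3], [v_1,v_2], [v_1,v_3], [v_2,v_3]
  2-simplices (4): [v_0,v_1,v_2], [v_0,v_1,v_3], [v_0,v_2,v_3], [v_1,v_2,v_3]

Hence C_0 ≅ Z^4, C_1 ≅ Z^6, C_2 ≅ Z^4.

Boundary ∂_1: C_1 → C_0 is given by ∂[p,q] = [q] − [p]. For instance
  ∂[v_2,v_3] = [v_3] − [v_2].
This gives a 4×6 integer matrix of rank 3; reducing to Smith normal form yields diagonal entries (1,1,1).

The boundary map ∂_2: C_2 → C_1 sends each 2-simplex [p,q,r] to [q,r] − [p,r] + [p,q]. For instance
  ∂[v_0,v_1,v_3] = [v_1,v_3] − [v_0,v_3] + [v_0,v_1],
  ∂[v_0,v_1,v_2] = [v_1,v_2] − [v_0,v_2] + [v_0,v_1].
The resulting 6×4 matrix has rank 3, and its Smith normal form has invariant factors (1,1,1).

Computing H_k = (kernel of ∂_k) / (image of ∂_{k+1}):

  H_0: rank C_0 − rank ∂_1 = 4 − 3 = 1, and the invariant factors of ∂_1 are all 1, so H_0 ≅ Z.
  H_1: rank ker ∂_1 − rank ∂_2 = (6 − 3) − 3 = 0, and the invariant factors of ∂_2 are all 1, so H_1 ≅ 0.
  H_2: rank ker ∂_2 − rank ∂_3 = (4 − 3) − 0 = 1, and there is no ∂_3, so H_2 ≅ Z.

As a check, the Euler characteristic is 4 − 6 + 4 = 2, which agrees with 1 − 0 + 1 = 2.

H_0 ≅ Z,  H_1 = 0,  H_2 ≅ Z.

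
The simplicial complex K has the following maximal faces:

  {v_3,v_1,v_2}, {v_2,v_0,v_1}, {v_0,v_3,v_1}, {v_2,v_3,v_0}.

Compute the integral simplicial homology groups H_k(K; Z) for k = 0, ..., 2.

H_0 ≅ Z,  H_1 = 0,  H_2 ≅ Z.

K has 4 vertices, 6 edges, 4 triangles.
rank ∂_0 = 0, rank ∂_1 = 3 ⇒ b_0 = 4 − 0 − 3 = 1; all invariant factors of ∂_1 are 1 so no torsion. So H_0 = Z.
rank ∂_1 = 3, rank ∂_2 = 3 ⇒ b_1 = 6 − 3 − 3 = 0; all invariant factors of ∂_2 are 1 so no torsion. So H_1 = 0.
rank ∂_2 = 3, rank ∂_3 = 0 ⇒ b_2 = 4 − 3 − 0 = 1. So H_2 = Z.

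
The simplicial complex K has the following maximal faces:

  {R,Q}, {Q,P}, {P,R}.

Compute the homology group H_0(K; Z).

Take the total order P < Q < R on the vertex set. Then K (dimension 1) consists of the simplices:

  0-simplices (3): P, Q, R
  1-simplices (3): PQ, PR, QR

giving chain groups C_0 ≅ Z^3, C_1 ≅ Z^3.

∂_1: C_1 → C_0 maps an edge to its endpoints' difference, ∂[p,q] = q − p.
The resulting 3×3 matrix has rank 2, and its Smith normal form has invariant factors (1,1).

From H_k ≅ ker(∂_k) / im(∂_{k+1}) we obtain:

  H_0: rank C_0 − rank ∂_1 = 3 − 2 = 1, and the invariant factors of ∂_1 are all 1, so H_0 ≅ Z.

(K is a triangulation of the circle S^1.)

H_0 ≅ Z.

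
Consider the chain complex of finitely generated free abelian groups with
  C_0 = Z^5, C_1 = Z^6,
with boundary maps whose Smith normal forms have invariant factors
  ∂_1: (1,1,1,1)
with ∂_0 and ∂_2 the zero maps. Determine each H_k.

H_0 = Z,  H_1 = Z^2.

H_0: b_0 = 5 − 0 − 4 = 1; torsion from ∂_1 factors > 1: none. So H_0 = Z.
H_1: b_1 = 6 − 4 − 0 = 2; torsion from ∂_2 factors > 1: none. So H_1 = Z^2.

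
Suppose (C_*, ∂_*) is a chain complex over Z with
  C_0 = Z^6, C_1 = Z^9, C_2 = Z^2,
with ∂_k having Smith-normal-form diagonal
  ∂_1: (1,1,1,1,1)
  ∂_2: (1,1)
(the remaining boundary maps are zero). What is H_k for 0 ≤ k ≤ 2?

H_0 ≅ Z,  H_1 ≅ Z^2,  H_2 = 0.

H_0: b_0 = 6 − 0 − 5 = 1; torsion from ∂_1 factors > 1: none. So H_0 ≅ Z.
H_1: b_1 = 9 − 5 − 2 = 2; torsion from ∂_2 factors > 1: none. So H_1 ≅ Z^2.
H_2: b_2 = 2 − 2 − 0 = 0; torsion from ∂_3 factors > 1: none. So H_2 ≅ 0.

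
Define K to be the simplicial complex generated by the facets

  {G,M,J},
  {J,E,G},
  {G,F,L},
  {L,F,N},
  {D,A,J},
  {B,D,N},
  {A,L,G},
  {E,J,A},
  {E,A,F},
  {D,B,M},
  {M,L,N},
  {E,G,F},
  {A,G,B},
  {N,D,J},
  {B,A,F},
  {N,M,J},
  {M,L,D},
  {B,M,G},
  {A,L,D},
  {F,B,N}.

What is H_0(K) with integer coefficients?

H_0 ≅ Z.

We work with the vertex ordering A < B < D < E < F < G < J < L < M < N. The simplices of K, each written with vertices in increasing order, are:

  0-simplices (10): A, B, D, E, F, G, J, L, M, N
  1-simplices (30): AB, AD, AE, AF, AG, AJ, AL, BD, BF, BG, BM, BN, DJ, DL, DM, DN, EF, EG, EJ, FG, FL, FN, GJ, GL, GM, JM, JN, LM, LN, MN
  2-simplices (20): ABF, ABG, ADJ, ADL, AEF, AEJ, AGL, BDM, BDN, BFN, BGM, DJN, DLM, EFG, EGJ, FGL, FLN, GJM, JMN, LMN

giving chain groups C_0 ≅ Z^10, C_1 ≅ Z^30, C_2 ≅ Z^20.

The boundary map ∂_1: C_1 → C_0 is given by ∂[p,q] = [q] − [p].
The 10×30 boundary matrix has rank 9 and Smith normal form diag(1,1,1,1,1,1,1,1,1).

∂_2: C_2 → C_1 sends each 2-simplex [p,q,r] to [q,r] − [p,r] + [p,q]. For instance
  ∂ADL = DL − AL + AD,
  ∂AEF = EF − AF + AE.
This gives a 30×20 integer matrix of rank 20; reducing to Smith normal form yields diagonal entries (1,1,1,1,1,1,1,1,1,1,1,1,1,1,1,1,1,1,1,2).

From H_k ≅ ker(∂_k) / im(∂_{k+1}) we obtain:

  H_0: rank C_0 − rank ∂_1 = 10 − 9 = 1, and the invariant factors of ∂_1 are all 1, so H_0 = Z.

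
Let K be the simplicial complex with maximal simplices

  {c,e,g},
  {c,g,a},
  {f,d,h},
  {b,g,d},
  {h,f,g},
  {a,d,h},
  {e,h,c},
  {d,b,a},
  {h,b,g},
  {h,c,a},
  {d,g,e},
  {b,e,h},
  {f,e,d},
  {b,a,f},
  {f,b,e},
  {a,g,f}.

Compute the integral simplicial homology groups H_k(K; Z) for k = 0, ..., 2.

We work with the vertex ordering a < b < c < d < e < f < g < h. The simplices of K, each written with vertices in increasing order, are:

  0-simplices (8): a, b, c, d, e, f, g, h
  1-simplices (24): ab, ac, ad, af, ag, ah, bd, be, bf, bg, bh, ce, cg, ch, de, df, dg, dh, ef, eg, eh, fg, fh, gh
  2-simplices (16): abd, abf, acg, ach, adh, afg, bdg, bef, beh, bgh, ceg, ceh, def, deg, dfh, fgh

giving chain groups C_0 ≅ Z^8, C_1 ≅ Z^24, C_2 ≅ Z^16.

∂_1: C_1 → C_0 is given by ∂[p,q] = [q] − [p]. For instance
  ∂bd = d − b.
The 8×24 boundary matrix has rank 7 and Smith normal form diag(1,1,1,1,1,1,1).

∂_2: C_2 → C_1 acts by ∂[p,q,r] = [q,r] − [p,r] + [p,q]. For instance
  ∂bdg = dg − bg + bd,
  ∂beh = eh − bh + be.
The resulting 24×16 matrix has rank 15, and its Smith normal form has invariant factors (1,1,1,1,1,1,1,1,1,1,1,1,1,1,1).

Now H_k = ker ∂_k / im ∂_{k+1}, so:

  H_0: rank C_0 − rank ∂_1 = 8 − 7 = 1, and the invariant factors of ∂_1 are all 1, so H_0 ≅ Z.
  H_1: rank ker ∂_1 − rank ∂_2 = (24 − 7) − 15 = 2, and the invariant factors of ∂_2 are all 1, so H_1 ≅ Z^2.
  H_2: rank ker ∂_2 − rank ∂_3 = (16 − 15) − 0 = 1, and there is no ∂_3, so H_2 ≅ Z.

As a check, the Euler characteristic is 8 − 24 + 16 = 0, which agrees with 1 − 2 + 1 = 0.

H_0 = Z,  H_1 = Z^2,  H_2 = Z.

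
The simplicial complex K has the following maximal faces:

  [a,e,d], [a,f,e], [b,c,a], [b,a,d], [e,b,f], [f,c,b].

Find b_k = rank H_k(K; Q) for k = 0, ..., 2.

b_0 = 1, b_1 = 1, b_2 = 0.

We work with the vertex ordering a < b < c < d < e < f. The simplices of K, each written with vertices in increasing order, are:

  0-simplices (6): a, b, c, d, e, f
  1-simplices (12): ab, ac, ad, ae, af, bc, bd, be, bf, cf, de, ef
  2-simplices (6): abc, abd, ade, aef, bcf, bef

Hence C_0 ≅ Z^6, C_1 ≅ Z^12, C_2 ≅ Z^6.

∂_1: C_1 → C_0 is given by ∂[p,q] = [q] − [p]. For instance
  ∂bc = c − b.
As a 6×12 matrix over Z this has rank 5, with invariant factors (1,1,1,1,1).

Boundary ∂_2: C_2 → C_1 sends each 2-simplex [p,q,r] to [q,r] − [p,r] + [p,q]. For instance
  ∂bcf = cf − bf + bc,
  ∂abc = bc − ac + ab.
The 12×6 boundary matrix has rank 6 and Smith normal form diag(1,1,1,1,1,1).

Computing H_k = (kernel of ∂_k) / (image of ∂_{k+1}):

  H_0: rank C_0 − rank ∂_1 = 6 − 5 = 1, and the invariant factors of ∂_1 are all 1, so H_0 ≅ Z.
  H_1: rank ker ∂_1 − rank ∂_2 = (12 − 5) − 6 = 1, and the invariant factors of ∂_2 are all 1, so H_1 ≅ Z.
  H_2: rank ker ∂_2 − rank ∂_3 = (6 − 6) − 0 = 0, and there is no ∂_3, so H_2 ≅ 0.

As a check, the Euler characteristic is 6 − 12 + 6 = 0, which agrees with 1 − 1 + 0 = 0.
(K is a triangulation of the cylinder S^1 x I.)

Hence the Betti numbers are b_0 = 1, b_1 = 1, b_2 = 0.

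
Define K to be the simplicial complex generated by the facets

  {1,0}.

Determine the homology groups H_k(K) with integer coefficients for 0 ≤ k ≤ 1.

We work with the vertex ordering 0 < 1. The simplices of K, each written with vertices in increasing order, are:

  0-simplices (2): [0], [1]
  1-simplices (1): [0,1]

giving chain groups C_0 ≅ Z^2, C_1 ≅ Z^1.

Boundary ∂_1: C_1 → C_0 maps an edge to its endpoints' difference, ∂[p,q] = q − p.
This gives a 2×1 integer matrix of rank 1; reducing to Smith normal form yields diagonal entries (1).

Computing H_k = (kernel of ∂_k) / (image of ∂_{k+1}):

  H_0: rank C_0 − rank ∂_1 = 2 − 1 = 1, and the invariant factors of ∂_1 are all 1, so H_0 ≅ Z.
  H_1: rank ker ∂_1 − rank ∂_2 = (1 − 1) − 0 = 0, and there is no ∂_2, so H_1 ≅ 0.

As a check, the Euler characteristic is 2 − 1 = 1, which agrees with 1 − 0 = 1.
(K is a triangulation of the 1-simplex.)

H_0 = Z,  H_1 = 0.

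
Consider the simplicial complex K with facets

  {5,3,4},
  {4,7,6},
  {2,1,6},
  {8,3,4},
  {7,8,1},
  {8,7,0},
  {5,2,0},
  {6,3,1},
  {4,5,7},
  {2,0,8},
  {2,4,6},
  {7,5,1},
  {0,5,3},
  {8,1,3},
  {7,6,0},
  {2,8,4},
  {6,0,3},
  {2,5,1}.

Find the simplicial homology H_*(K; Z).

H_0 ≅ Z,  H_1 ≅ Z^2,  H_2 ≅ Z.

Order the vertices as 0 < 1 < 2 < 3 < 4 < 5 < 6 < 7 < 8. Listing each simplex with vertices in this order, K has dimension 2 with simplices:

  0-simplices (9): [0], [1], [2], [3], [4], [5], [6], [7], [8]
  1-simplices (27): (27 of them)
  2-simplices (18): [0,2,5], [0,2,8], [0,3,5], [0,3,6], [0,6,7], [0,7,8], [1,2,5], [1,2,6], [1,3,6], [1,3,8], [1,5,7], [1,7,8], [2,4,6], [2,4,8], [3,4,5], [3,4,8], [4,5,7], [4,6,7]

so the chain groups are C_0 ≅ Z^9, C_1 ≅ Z^27, C_2 ≅ Z^18.

∂_1: C_1 → C_0 sends each edge [p,q] (with p < q) to q − p. For instance
  ∂[3,6] = [6] − [3].
The resulting 9×27 matrix has rank 8, and its Smith normal form has invariant factors (1,1,1,1,1,1,1,1).

Boundary ∂_2: C_2 → C_1 maps a triangle to the signed sum of its edges. For instance
  ∂[3,4,5] = [4,5] − [3,5] + [3,4],
  ∂[3,4,8] = [4,8] − [3,8] + [3,4].
The 27×18 boundary matrix has rank 17 and Smith normal form diag(1,1,1,1,1,1,1,1,1,1,1,1,1,1,1,1,1).

Computing H_k = (kernel of ∂_k) / (image of ∂_{k+1}):

  H_0: rank C_0 − rank ∂_1 = 9 − 8 = 1, and the invariant factors of ∂_1 are all 1, so H_0 = Z.
  H_1: rank ker ∂_1 − rank ∂_2 = (27 − 8) − 17 = 2, and the invariant factors of ∂_2 are all 1, so H_1 = Z^2.
  H_2: rank ker ∂_2 − rank ∂_3 = (18 − 17) − 0 = 1, and there is no ∂_3, so H_2 = Z.

(K is a triangulation of the torus T^2.)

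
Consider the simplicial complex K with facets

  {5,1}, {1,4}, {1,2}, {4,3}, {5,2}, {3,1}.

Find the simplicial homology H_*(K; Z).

Order the vertices as 1 < 2 < 3 < 4 < 5. Listing each simplex with vertices in this order, K has dimension 1 with simplices:

  0-simplices (5): [1], [2], [3], [4], [5]
  1-simplices (6): [1,2], [1,3], [1,4], [1,5], [2,5], [3,4]

so the chain groups are C_0 ≅ Z^5, C_1 ≅ Z^6.

∂_1: C_1 → C_0 maps an edge to its endpoints' difference, ∂[p,q] = q − p. For instance
  ∂[2,5] = [5] − [2].
This gives a 5×6 integer matrix of rank 4; reducing to Smith normal form yields diagonal entries (1,1,1,1).

From H_k ≅ ker(∂_k) / im(∂_{k+1}) we obtain:

  H_0: rank C_0 − rank ∂_1 = 5 − 4 = 1, and the invariant factors of ∂_1 are all 1, so H_0 ≅ Z.
  H_1: rank ker ∂_1 − rank ∂_2 = (6 − 4) − 0 = 2, and there is no ∂_2, so H_1 ≅ Z^2.

H_0 ≅ Z,  H_1 ≅ Z^2.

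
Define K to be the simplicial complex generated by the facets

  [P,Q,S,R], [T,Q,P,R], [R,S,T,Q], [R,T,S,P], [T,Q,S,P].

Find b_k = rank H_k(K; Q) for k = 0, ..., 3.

Fix the vertex order P < Q < R < S < T and write every simplex with vertices in increasing order. Then dim K = 3 and the simplices of K are:

  0-simplices (5): P, Q, R, S, T
  1-simplices (10): PQ, PR, PS, PT, QR, QS, QT, RS, RT, ST
  2-simplices (10): PQR, PQS, PQT, PRS, PRT, PST, QRS, QRT, QST, RST
  3-simplices (5): PQRS, PQRT, PQST, PRST, QRST

giving chain groups C_0 ≅ Z^5, C_1 ≅ Z^10, C_2 ≅ Z^10, C_3 ≅ Z^5.

Boundary ∂_1: C_1 → C_0 maps an edge to its endpoints' difference, ∂[p,q] = q − p. For instance
  ∂RS = S − R.
The 5×10 boundary matrix has rank 4 and Smith normal form diag(1,1,1,1).

Boundary ∂_2: C_2 → C_1 maps a triangle to the signed sum of its edges. For instance
  ∂PQT = QT − PT + PQ,
  ∂PQR = QR − PR + PQ.
As a 10×10 matrix over Z this has rank 6, with invariant factors (1,1,1,1,1,1).

∂_3: C_3 → C_2 sends each 3-simplex σ to the alternating sum Σ_i (−1)^i (σ with its i-th vertex removed). For instance
  ∂PQST = QST − PST + PQT − PQS,
  ∂PQRT = QRT − PRT + PQT − PQR.
The 10×5 boundary matrix has rank 4 and Smith normal form diag(1,1,1,1).

Reading off H_k = ker ∂_k / im ∂_{k+1}:

  H_0: rank C_0 − rank ∂_1 = 5 − 4 = 1, and the invariant factors of ∂_1 are all 1, so H_0 ≅ Z.
  H_1: rank ker ∂_1 − rank ∂_2 = (10 − 4) − 6 = 0, and the invariant factors of ∂_2 are all 1, so H_1 ≅ 0.
  H_2: rank ker ∂_2 − rank ∂_3 = (10 − 6) − 4 = 0, and the invariant factors of ∂_3 are all 1, so H_2 ≅ 0.
  H_3: rank ker ∂_3 − rank ∂_4 = (5 − 4) − 0 = 1, and there is no ∂_4, so H_3 ≅ Z.

(K is a triangulation of the 3-sphere S^3.)

Hence the Betti numbers are b_0 = 1, b_1 = 0, b_2 = 0, b_3 = 1.

b_0 = 1, b_1 = 0, b_2 = 0, b_3 = 1.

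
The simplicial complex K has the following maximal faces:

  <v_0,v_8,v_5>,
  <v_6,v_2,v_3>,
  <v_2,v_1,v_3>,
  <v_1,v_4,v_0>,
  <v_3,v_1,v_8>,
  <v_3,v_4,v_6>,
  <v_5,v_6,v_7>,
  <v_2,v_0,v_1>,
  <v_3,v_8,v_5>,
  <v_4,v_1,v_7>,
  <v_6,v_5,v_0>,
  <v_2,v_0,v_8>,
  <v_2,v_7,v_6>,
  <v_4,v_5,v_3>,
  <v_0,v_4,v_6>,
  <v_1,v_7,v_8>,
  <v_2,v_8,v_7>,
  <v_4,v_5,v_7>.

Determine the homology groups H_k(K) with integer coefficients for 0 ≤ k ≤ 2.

Take the total order v_0 < v_1 < v_2 < v_3 < v_4 < v_5 < v_6 < v_7 < v_8 on the vertex set. Then K (dimension 2) consists of the simplices:

  0-simplices (9): [v_0], [v_1], [v_2], [v_3], [v_4], [v_5], [v_6], [v_7], [v_8]
  1-simplices (27): (27 of them)
  2-simplices (18): (18 of them)

so the chain groups are C_0 ≅ Z^9, C_1 ≅ Z^27, C_2 ≅ Z^18.

The boundary map ∂_1: C_1 → C_0 sends each edge [p,q] (with p < q) to q − p. For instance
  ∂[v_3,v_5] = [v_5] − [v_3].
As a 9×27 matrix over Z this has rank 8, with invariant factors (1,1,1,1,1,1,1,1).

Boundary ∂_2: C_2 → C_1 sends each 2-simplex [p,q,r] to [q,r] − [p,r] + [p,q]. For instance
  ∂[v_0,v_4,v_6] = [v_4,v_6] − [v_0,v_6] + [v_0,v_4],
  ∂[v_1,v_4,v_7] = [v_4,v_7] − [v_1,v_7] + [v_1,v_4].
The 27×18 boundary matrix has rank 18 and Smith normal form diag(1,1,1,1,1,1,1,1,1,1,1,1,1,1,1,1,1,2).

Computing H_k = (kernel of ∂_k) / (image of ∂_{k+1}):

  H_0: rank C_0 − rank ∂_1 = 9 − 8 = 1, and the invariant factors of ∂_1 are all 1, so H_0 = Z.
  H_1: rank ker ∂_1 − rank ∂_2 = (27 − 8) − 18 = 1, and ∂_2 has invariant factor 2 > 1, so H_1 = Z × Z/2.
  H_2: rank ker ∂_2 − rank ∂_3 = (18 − 18) − 0 = 0, and there is no ∂_3, so H_2 = 0.

H_0 ≅ Z,  H_1 ≅ Z × Z/2,  H_2 = 0.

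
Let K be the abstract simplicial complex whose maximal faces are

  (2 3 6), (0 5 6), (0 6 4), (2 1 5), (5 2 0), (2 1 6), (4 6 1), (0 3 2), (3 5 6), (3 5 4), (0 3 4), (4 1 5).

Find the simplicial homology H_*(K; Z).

H_0 = Z,  H_1 = Z/2,  H_2 = 0.

K has 7 vertices, 18 edges, 12 triangles.
rank ∂_0 = 0, rank ∂_1 = 6 ⇒ b_0 = 7 − 0 − 6 = 1; all invariant factors of ∂_1 are 1 so no torsion. So H_0 ≅ Z.
rank ∂_1 = 6, rank ∂_2 = 12 ⇒ b_1 = 18 − 6 − 12 = 0; ∂_2 has invariant factor(s) [2] giving torsion. So H_1 ≅ Z/2.
rank ∂_2 = 12, rank ∂_3 = 0 ⇒ b_2 = 12 − 12 − 0 = 0. So H_2 ≅ 0.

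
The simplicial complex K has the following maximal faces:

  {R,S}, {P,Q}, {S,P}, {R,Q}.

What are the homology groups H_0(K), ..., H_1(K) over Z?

H_0 = Z,  H_1 = Z.

Take the total order P < Q < R < S on the vertex set. Then K (dimension 1) consists of the simplices:

  0-simplices (4): P, Q, R, S
  1-simplices (4): PQ, PS, QR, RS

so the chain groups are C_0 ≅ Z^4, C_1 ≅ Z^4.

∂_1: C_1 → C_0 sends each edge [p,q] (with p < q) to q − p.
The resulting 4×4 matrix has rank 3, and its Smith normal form has invariant factors (1,1,1).

Now H_k = ker ∂_k / im ∂_{k+1}, so:

  H_0: rank C_0 − rank ∂_1 = 4 − 3 = 1, and the invariant factors of ∂_1 are all 1, so H_0 = Z.
  H_1: rank ker ∂_1 − rank ∂_2 = (4 − 3) − 0 = 1, and there is no ∂_2, so H_1 = Z.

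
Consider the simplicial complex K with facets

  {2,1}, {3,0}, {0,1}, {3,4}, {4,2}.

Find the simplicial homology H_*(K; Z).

Take the total order 0 < 1 < 2 < 3 < 4 on the vertex set. Then K (dimension 1) consists of the simplices:

  0-simplices (5): [0], [1], [2], [3], [4]
  1-simplices (5): [0,1], [0,3], [1,2], [2,4], [3,4]

so the chain groups are C_0 ≅ Z^5, C_1 ≅ Z^5.

Boundary ∂_1: C_1 → C_0 is given by ∂[p,q] = [q] − [p]. For instance
  ∂[0,1] = [1] − [0].
The 5×5 boundary matrix has rank 4 and Smith normal form diag(1,1,1,1).

Computing H_k = (kernel of ∂_k) / (image of ∂_{k+1}):

  H_0: rank C_0 − rank ∂_1 = 5 − 4 = 1, and the invariant factors of ∂_1 are all 1, so H_0 = Z.
  H_1: rank ker ∂_1 − rank ∂_2 = (5 − 4) − 0 = 1, and there is no ∂_2, so H_1 = Z.

(K is a triangulation of the circle S^1.)

H_0 ≅ Z,  H_1 ≅ Z.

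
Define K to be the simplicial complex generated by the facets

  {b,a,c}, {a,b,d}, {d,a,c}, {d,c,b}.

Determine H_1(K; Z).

Fix the vertex order a < b < c < d and write every simplex with vertices in increasing order. Then dim K = 2 and the simplices of K are:

  0-simplices (4): a, b, c, d
  1-simplices (6): ab, ac, ad, bc, bd, cd
  2-simplices (4): abc, abd, acd, bcd

giving chain groups C_0 ≅ Z^4, C_1 ≅ Z^6, C_2 ≅ Z^4.

The boundary map ∂_1: C_1 → C_0 is given by ∂[p,q] = [q] − [p].
As a 4×6 matrix over Z this has rank 3, with invariant factors (1,1,1).

The boundary map ∂_2: C_2 → C_1 maps a triangle to the signed sum of its edges. For instance
  ∂abc = bc − ac + ab,
  ∂acd = cd − ad + ac.
This gives a 6×4 integer matrix of rank 3; reducing to Smith normal form yields diagonal entries (1,1,1).

Reading off H_k = ker ∂_k / im ∂_{k+1}:

  H_1: rank ker ∂_1 − rank ∂_2 = (6 − 3) − 3 = 0, and the invariant factors of ∂_2 are all 1, so H_1 = 0.

H_1 ≅ 0.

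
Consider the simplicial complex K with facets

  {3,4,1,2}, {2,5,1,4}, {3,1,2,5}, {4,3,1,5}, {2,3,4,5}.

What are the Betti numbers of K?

Order the vertices as 1 < 2 < 3 < 4 < 5. Listing each simplex with vertices in this order, K has dimension 3 with simplices:

  0-simplices (5): [1], [2], [3], [4], [5]
  1-simplices (10): [1,2], [1,3], [1,4], [1,5], [2,3], [2,4], [2,5], [3,4], [3,5], [4,5]
  2-simplices (10): [1,2,3], [1,2,4], [1,2,5], [1,3,4], [1,3,5], [1,4,5], [2,3,4], [2,3,5], [2,4,5], [3,4,5]
  3-simplices (5): [1,2,3,4], [1,2,3,5], [1,2,4,5], [1,3,4,5], [2,3,4,5]

so the chain groups are C_0 ≅ Z^5, C_1 ≅ Z^10, C_2 ≅ Z^10, C_3 ≅ Z^5.

The boundary map ∂_1: C_1 → C_0 sends each edge [p,q] (with p < q) to q − p. For instance
  ∂[2,3] = [3] − [2].
As a 5×10 matrix over Z this has rank 4, with invariant factors (1,1,1,1).

Boundary ∂_2: C_2 → C_1 maps a triangle to the signed sum of its edges. For instance
  ∂[1,3,4] = [3,4] − [1,4] + [1,3],
  ∂[2,3,4] = [3,4] − [2,4] + [2,3].
The resulting 10×10 matrix has rank 6, and its Smith normal form has invariant factors (1,1,1,1,1,1).

∂_3: C_3 → C_2 sends each 3-simplex σ to the alternating sum Σ_i (−1)^i (σ with its i-th vertex removed). For instance
  ∂[1,2,3,4] = [2,3,4] − [1,3,4] + [1,2,4] − [1,2,3],
  ∂[2,3,4,5] = [3,4,5] − [2,4,5] + [2,3,5] − [2,3,4].
The resulting 10×5 matrix has rank 4, and its Smith normal form has invariant factors (1,1,1,1).

Now H_k = ker ∂_k / im ∂_{k+1}, so:

  H_0: rank C_0 − rank ∂_1 = 5 − 4 = 1, and the invariant factors of ∂_1 are all 1, so H_0 = Z.
  H_1: rank ker ∂_1 − rank ∂_2 = (10 − 4) − 6 = 0, and the invariant factors of ∂_2 are all 1, so H_1 = 0.
  H_2: rank ker ∂_2 − rank ∂_3 = (10 − 6) − 4 = 0, and the invariant factors of ∂_3 are all 1, so H_2 = 0.
  H_3: rank ker ∂_3 − rank ∂_4 = (5 − 4) − 0 = 1, and there is no ∂_4, so H_3 = Z.

As a check, the Euler characteristic is 5 − 10 + 10 − 5 = 0, which agrees with 1 − 0 + 0 − 1 = 0.

Hence the Betti numbers are b_0 = 1, b_1 = 0, b_2 = 0, b_3 = 1.

b_0 = 1, b_1 = 0, b_2 = 0, b_3 = 1.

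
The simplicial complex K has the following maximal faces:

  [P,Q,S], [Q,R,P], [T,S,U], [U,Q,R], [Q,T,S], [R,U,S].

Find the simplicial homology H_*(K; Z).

Order the vertices as P < Q < R < S < T < U. Listing each simplex with vertices in this order, K has dimension 2 with simplices:

  0-simplices (6): P, Q, R, S, T, U
  1-simplices (12): PQ, PR, PS, QR, QS, QT, QU, RS, RU, ST, SU, TU
  2-simplices (6): PQR, PQS, QRU, QST, RSU, STU

giving chain groups C_0 ≅ Z^6, C_1 ≅ Z^12, C_2 ≅ Z^6.

∂_1: C_1 → C_0 sends each edge [p,q] (with p < q) to q − p. For instance
  ∂PR = R − P.
The 6×12 boundary matrix has rank 5 and Smith normal form diag(1,1,1,1,1).

∂_2: C_2 → C_1 acts by ∂[p,q,r] = [q,r] − [p,r] + [p,q]. For instance
  ∂PQR = QR − PR + PQ,
  ∂QST = ST − QT + QS.
This gives a 12×6 integer matrix of rank 6; reducing to Smith normal form yields diagonal entries (1,1,1,1,1,1).

Computing H_k = (kernel of ∂_k) / (image of ∂_{k+1}):

  H_0: rank C_0 − rank ∂_1 = 6 − 5 = 1, and the invariant factors of ∂_1 are all 1, so H_0 = Z.
  H_1: rank ker ∂_1 − rank ∂_2 = (12 − 5) − 6 = 1, and the invariant factors of ∂_2 are all 1, so H_1 = Z.
  H_2: rank ker ∂_2 − rank ∂_3 = (6 − 6) − 0 = 0, and there is no ∂_3, so H_2 = 0.

(K is a triangulation of the cylinder S^1 x I.)

H_0 ≅ Z,  H_1 ≅ Z,  H_2 = 0.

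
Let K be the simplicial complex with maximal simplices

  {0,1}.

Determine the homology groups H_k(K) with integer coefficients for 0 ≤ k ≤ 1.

We work with the vertex ordering 0 < 1. The simplices of K, each written with vertices in increasing order, are:

  0-simplices (2): [0], [1]
  1-simplices (1): [0,1]

Hence C_0 ≅ Z^2, C_1 ≅ Z^1.

∂_1: C_1 → C_0 maps an edge to its endpoints' difference, ∂[p,q] = q − p. For instance
  ∂[0,1] = [1] − [0].
The resulting 2×1 matrix has rank 1, and its Smith normal form has invariant factors (1).

Computing H_k = (kernel of ∂_k) / (image of ∂_{k+1}):

  H_0: rank C_0 − rank ∂_1 = 2 − 1 = 1, and the invariant factors of ∂_1 are all 1, so H_0 ≅ Z.
  H_1: rank ker ∂_1 − rank ∂_2 = (1 − 1) − 0 = 0, and there is no ∂_2, so H_1 ≅ 0.

As a check, the Euler characteristic is 2 − 1 = 1, which agrees with 1 − 0 = 1.

H_0 ≅ Z,  H_1 = 0.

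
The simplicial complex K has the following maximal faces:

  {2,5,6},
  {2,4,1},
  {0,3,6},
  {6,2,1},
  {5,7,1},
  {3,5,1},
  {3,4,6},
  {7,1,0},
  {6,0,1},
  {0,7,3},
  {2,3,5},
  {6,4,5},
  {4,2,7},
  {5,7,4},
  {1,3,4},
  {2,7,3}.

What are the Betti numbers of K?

b_0 = 1, b_1 = 2, b_2 = 1.

K has 8 vertices, 24 edges, 16 triangles.
rank ∂_0 = 0, rank ∂_1 = 7 ⇒ b_0 = 8 − 0 − 7 = 1; all invariant factors of ∂_1 are 1 so no torsion. So H_0 ≅ Z.
rank ∂_1 = 7, rank ∂_2 = 15 ⇒ b_1 = 24 − 7 − 15 = 2; all invariant factors of ∂_2 are 1 so no torsion. So H_1 ≅ Z^2.
rank ∂_2 = 15, rank ∂_3 = 0 ⇒ b_2 = 16 − 15 − 0 = 1. So H_2 ≅ Z.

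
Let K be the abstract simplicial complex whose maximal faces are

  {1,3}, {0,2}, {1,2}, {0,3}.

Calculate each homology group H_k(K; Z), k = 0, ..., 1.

Take the total order 0 < 1 < 2 < 3 on the vertex set. Then K (dimension 1) consists of the simplices:

  0-simplices (4): [0], [1], [2], [3]
  1-simplices (4): [0,2], [0,3], [1,2], [1,3]

Hence C_0 ≅ Z^4, C_1 ≅ Z^4.

∂_1: C_1 → C_0 is given by ∂[p,q] = [q] − [p].
The resulting 4×4 matrix has rank 3, and its Smith normal form has invariant factors (1,1,1).

From H_k ≅ ker(∂_k) / im(∂_{k+1}) we obtain:

  H_0: rank C_0 − rank ∂_1 = 4 − 3 = 1, and the invariant factors of ∂_1 are all 1, so H_0 = Z.
  H_1: rank ker ∂_1 − rank ∂_2 = (4 − 3) − 0 = 1, and there is no ∂_2, so H_1 = Z.

(K is a triangulation of the circle S^1.)

H_0 = Z,  H_1 = Z.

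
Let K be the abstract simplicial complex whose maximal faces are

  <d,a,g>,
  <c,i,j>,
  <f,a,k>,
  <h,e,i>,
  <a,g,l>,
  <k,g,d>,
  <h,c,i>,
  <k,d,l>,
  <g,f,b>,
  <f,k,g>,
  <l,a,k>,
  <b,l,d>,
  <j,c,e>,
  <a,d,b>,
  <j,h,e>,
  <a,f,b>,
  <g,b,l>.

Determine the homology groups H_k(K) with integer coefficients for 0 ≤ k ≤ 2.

We work with the vertex ordering a < b < c < d < e < f < g < h < i < j < k < l. The simplices of K, each written with vertices in increasing order, are:

  0-simplices (12): a, b, c, d, e, f, g, h, i, j, k, l
  1-simplices (28): ab, ad, af, ag, ak, al, bd, bf, bg, bl, ce, ch, ci, cj, dg, dk, dl, eh, ei, ej, fg, fk, gk, gl, hi, hj, ij, kl
  2-simplices (17): abd, abf, adg, afk, agl, akl, bdl, bfg, bgl, cej, chi, cij, dgk, dkl, ehi, ehj, fgk

Hence C_0 ≅ Z^12, C_1 ≅ Z^28, C_2 ≅ Z^17.

The boundary map ∂_1: C_1 → C_0 maps an edge to its endpoints' difference, ∂[p,q] = q − p. For instance
  ∂ci = i − c.
The resulting 12×28 matrix has rank 10, and its Smith normal form has invariant factors (1,1,1,1,1,1,1,1,1,1).

Boundary ∂_2: C_2 → C_1 maps a triangle to the signed sum of its edges. For instance
  ∂cej = ej − cj + ce,
  ∂cij = ij − cj + ci.
The resulting 28×17 matrix has rank 17, and its Smith normal form has invariant factors (1,1,1,1,1,1,1,1,1,1,1,1,1,1,1,1,2).

Reading off H_k = ker ∂_k / im ∂_{k+1}:

  H_0: rank C_0 − rank ∂_1 = 12 − 10 = 2, and the invariant factors of ∂_1 are all 1, so H_0 ≅ Z^2.
  H_1: rank ker ∂_1 − rank ∂_2 = (28 − 10) − 17 = 1, and ∂_2 has invariant factor 2 > 1, so H_1 ≅ Z ⊕ Z/2Z.
  H_2: rank ker ∂_2 − rank ∂_3 = (17 − 17) − 0 = 0, and there is no ∂_3, so H_2 ≅ 0.

(K is a triangulation of the disjoint union of the real projective plane RP^2 and the Möbius band.)

H_0 = Z^2,  H_1 = Z ⊕ Z/2Z,  H_2 = 0.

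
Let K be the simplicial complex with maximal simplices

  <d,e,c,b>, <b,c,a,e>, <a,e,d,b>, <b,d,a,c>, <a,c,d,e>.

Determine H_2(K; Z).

H_2 = 0.

Fix the vertex order a < b < c < d < e and write every simplex with vertices in increasing order. Then dim K = 3 and the simplices of K are:

  0-simplices (5): a, b, c, d, e
  1-simplices (10): ab, ac, ad, ae, bc, bd, be, cd, ce, de
  2-simplices (10): abc, abd, abe, acd, ace, ade, bcd, bce, bde, cde
  3-simplices (5): abcd, abce, abde, acde, bcde

so the chain groups are C_0 ≅ Z^5, C_1 ≅ Z^10, C_2 ≅ Z^10, C_3 ≅ Z^5.

The boundary map ∂_1: C_1 → C_0 sends each edge [p,q] (with p < q) to q − p. For instance
  ∂ae = e − a.
This gives a 5×10 integer matrix of rank 4; reducing to Smith normal form yields diagonal entries (1,1,1,1).

The boundary map ∂_2: C_2 → C_1 sends each 2-simplex [p,q,r] to [q,r] − [p,r] + [p,q]. For instance
  ∂abc = bc − ac + ab,
  ∂bde = de − be + bd.
The 10×10 boundary matrix has rank 6 and Smith normal form diag(1,1,1,1,1,1).

Boundary ∂_3: C_3 → C_2 sends each 3-simplex σ to the alternating sum Σ_i (−1)^i (σ with its i-th vertex removed). For instance
  ∂abcd = bcd − acd + abd − abc,
  ∂acde = cde − ade + ace − acd.
The resulting 10×5 matrix has rank 4, and its Smith normal form has invariant factors (1,1,1,1).

Now H_k = ker ∂_k / im ∂_{k+1}, so:

  H_2: rank ker ∂_2 − rank ∂_3 = (10 − 6) − 4 = 0, and the invariant factors of ∂_3 are all 1, so H_2 = 0.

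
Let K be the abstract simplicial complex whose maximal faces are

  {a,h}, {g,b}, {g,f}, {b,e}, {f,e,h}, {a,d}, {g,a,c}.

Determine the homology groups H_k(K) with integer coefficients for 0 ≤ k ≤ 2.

We work with the vertex ordering a < b < c < d < e < f < g < h. The simplices of K, each written with vertices in increasing order, are:

  0-simplices (8): a, b, c, d, e, f, g, h
  1-simplices (11): ac, ad, ag, ah, be, bg, cg, ef, eh, fg, fh
  2-simplices (2): acg, efh

Hence C_0 ≅ Z^8, C_1 ≅ Z^11, C_2 ≅ Z^2.

∂_1: C_1 → C_0 is given by ∂[p,q] = [q] − [p].
The resulting 8×11 matrix has rank 7, and its Smith normal form has invariant factors (1,1,1,1,1,1,1).

Boundary ∂_2: C_2 → C_1 sends each 2-simplex [p,q,r] to [q,r] − [p,r] + [p,q]. For instance
  ∂acg = cg − ag + ac,
  ∂efh = fh − eh + ef.
As a 11×2 matrix over Z this has rank 2, with invariant factors (1,1).

Computing H_k = (kernel of ∂_k) / (image of ∂_{k+1}):

  H_0: rank C_0 − rank ∂_1 = 8 − 7 = 1, and the invariant factors of ∂_1 are all 1, so H_0 ≅ Z.
  H_1: rank ker ∂_1 − rank ∂_2 = (11 − 7) − 2 = 2, and the invariant factors of ∂_2 are all 1, so H_1 ≅ Z^2.
  H_2: rank ker ∂_2 − rank ∂_3 = (2 − 2) − 0 = 0, and there is no ∂_3, so H_2 ≅ 0.

As a check, the Euler characteristic is 8 − 11 + 2 = -1, which agrees with 1 − 2 + 0 = -1.

H_0 ≅ Z,  H_1 ≅ Z^2,  H_2 = 0.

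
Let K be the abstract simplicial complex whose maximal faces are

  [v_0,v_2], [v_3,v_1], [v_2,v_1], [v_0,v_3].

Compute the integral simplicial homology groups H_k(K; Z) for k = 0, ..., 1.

H_0 = Z,  H_1 = Z.

Fix the vertex order v_0 < v_1 < v_2 < v_3 and write every simplex with vertices in increasing order. Then dim K = 1 and the simplices of K are:

  0-simplices (4): [v_0], [v_1], [v_2], [v_3]
  1-simplices (4): [v_0,v_2], [v_0,v_3], [v_1,v_2], [v_1,v_3]

so the chain groups are C_0 ≅ Z^4, C_1 ≅ Z^4.

∂_1: C_1 → C_0 maps an edge to its endpoints' difference, ∂[p,q] = q − p. For instance
  ∂[v_0,v_2] = [v_2] − [v_0].
This gives a 4×4 integer matrix of rank 3; reducing to Smith normal form yields diagonal entries (1,1,1).

From H_k ≅ ker(∂_k) / im(∂_{k+1}) we obtain:

  H_0: rank C_0 − rank ∂_1 = 4 − 3 = 1, and the invariant factors of ∂_1 are all 1, so H_0 = Z.
  H_1: rank ker ∂_1 − rank ∂_2 = (4 − 3) − 0 = 1, and there is no ∂_2, so H_1 = Z.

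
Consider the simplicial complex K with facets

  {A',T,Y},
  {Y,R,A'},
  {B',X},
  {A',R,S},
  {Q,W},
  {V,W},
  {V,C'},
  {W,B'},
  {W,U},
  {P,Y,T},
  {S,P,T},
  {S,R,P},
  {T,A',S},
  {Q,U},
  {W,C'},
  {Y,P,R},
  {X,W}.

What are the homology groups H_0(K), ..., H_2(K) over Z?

Order the vertices as P < Q < R < S < T < U < V < W < X < Y < A' < B' < C'. Listing each simplex with vertices in this order, K has dimension 2 with simplices:

  0-simplices (13): [P], [Q], [R], [S], [T], [U], [V], [W], [X], [Y], [A'], [B'], [C']
  1-simplices (21): [P,R], [P,S], [P,T], [P,Y], [Q,U], [Q,W], [R,S], [R,Y], [R,A'], [S,T], [S,A'], [T,Y], [T,A'], [U,W], [V,W], [V,C'], [W,X], [W,B'], [W,C'], [X,B'], [Y,A']
  2-simplices (8): [P,R,S], [P,R,Y], [P,S,T], [P,T,Y], [R,S,A'], [R,Y,A'], [S,T,A'], [T,Y,A']

giving chain groups C_0 ≅ Z^13, C_1 ≅ Z^21, C_2 ≅ Z^8.

Boundary ∂_1: C_1 → C_0 is given by ∂[p,q] = [q] − [p]. For instance
  ∂[R,S] = [S] − [R].
As a 13×21 matrix over Z this has rank 11, with invariant factors (1,1,1,1,1,1,1,1,1,1,1).

The boundary map ∂_2: C_2 → C_1 maps a triangle to the signed sum of its edges. For instance
  ∂[P,R,S] = [R,S] − [P,S] + [P,R],
  ∂[P,R,Y] = [R,Y] − [P,Y] + [P,R].
The resulting 21×8 matrix has rank 7, and its Smith normal form has invariant factors (1,1,1,1,1,1,1).

From H_k ≅ ker(∂_k) / im(∂_{k+1}) we obtain:

  H_0: rank C_0 − rank ∂_1 = 13 − 11 = 2, and the invariant factors of ∂_1 are all 1, so H_0 = Z^2.
  H_1: rank ker ∂_1 − rank ∂_2 = (21 − 11) − 7 = 3, and the invariant factors of ∂_2 are all 1, so H_1 = Z^3.
  H_2: rank ker ∂_2 − rank ∂_3 = (8 − 7) − 0 = 1, and there is no ∂_3, so H_2 = Z.

H_0 ≅ Z^2,  H_1 ≅ Z^3,  H_2 ≅ Z.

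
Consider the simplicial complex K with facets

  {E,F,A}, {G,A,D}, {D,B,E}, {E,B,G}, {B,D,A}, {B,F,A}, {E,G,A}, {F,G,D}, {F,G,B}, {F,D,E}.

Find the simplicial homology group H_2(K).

Take the total order A < B < D < E < F < G on the vertex set. Then K (dimension 2) consists of the simplices:

  0-simplices (6): A, B, D, E, F, G
  1-simplices (15): AB, AD, AE, AF, AG, BD, BE, BF, BG, DE, DF, DG, EF, EG, FG
  2-simplices (10): ABD, ABF, ADG, AEF, AEG, BDE, BEG, BFG, DEF, DFG

Hence C_0 ≅ Z^6, C_1 ≅ Z^15, C_2 ≅ Z^10.

∂_1: C_1 → C_0 sends each edge [p,q] (with p < q) to q − p. For instance
  ∂DE = E − D.
As a 6×15 matrix over Z this has rank 5, with invariant factors (1,1,1,1,1).

The boundary map ∂_2: C_2 → C_1 acts by ∂[p,q,r] = [q,r] − [p,r] + [p,q]. For instance
  ∂BFG = FG − BG + BF,
  ∂DFG = FG − DG + DF.
This gives a 15×10 integer matrix of rank 10; reducing to Smith normal form yields diagonal entries (1,1,1,1,1,1,1,1,1,2).

Reading off H_k = ker ∂_k / im ∂_{k+1}:

  H_2: rank ker ∂_2 − rank ∂_3 = (10 − 10) − 0 = 0, and there is no ∂_3, so H_2 = 0.

H_2 ≅ 0.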